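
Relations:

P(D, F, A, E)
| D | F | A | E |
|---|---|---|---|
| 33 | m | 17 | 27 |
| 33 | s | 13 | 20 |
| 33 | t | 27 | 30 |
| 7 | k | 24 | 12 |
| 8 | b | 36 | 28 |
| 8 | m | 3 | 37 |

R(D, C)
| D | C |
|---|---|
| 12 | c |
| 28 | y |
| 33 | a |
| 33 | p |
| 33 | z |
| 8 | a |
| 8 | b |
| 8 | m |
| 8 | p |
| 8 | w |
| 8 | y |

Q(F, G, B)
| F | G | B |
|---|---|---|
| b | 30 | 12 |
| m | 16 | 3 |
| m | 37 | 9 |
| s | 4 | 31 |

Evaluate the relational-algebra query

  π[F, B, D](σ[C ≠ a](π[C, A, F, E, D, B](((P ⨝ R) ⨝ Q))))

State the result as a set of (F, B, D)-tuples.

Joining P and R on D yields {(33, m, 17, 27, a), (33, m, 17, 27, p), (33, m, 17, 27, z), (33, s, 13, 20, a), (33, s, 13, 20, p), (33, s, 13, 20, z), (33, t, 27, 30, a), (33, t, 27, 30, p), (33, t, 27, 30, z), (8, b, 36, 28, a), (8, b, 36, 28, b), (8, b, 36, 28, m), (8, b, 36, 28, p), (8, b, 36, 28, w), (8, b, 36, 28, y), (8, m, 3, 37, a), (8, m, 3, 37, b), (8, m, 3, 37, m), (8, m, 3, 37, p), (8, m, 3, 37, w), (8, m, 3, 37, y)}.
Joining (P ⨝ R) and Q on F yields {(33, m, 17, 27, a, 16, 3), (33, m, 17, 27, a, 37, 9), (33, m, 17, 27, p, 16, 3), (33, m, 17, 27, p, 37, 9), (33, m, 17, 27, z, 16, 3), (33, m, 17, 27, z, 37, 9), (33, s, 13, 20, a, 4, 31), (33, s, 13, 20, p, 4, 31), (33, s, 13, 20, z, 4, 31), (8, b, 36, 28, a, 30, 12), (8, b, 36, 28, b, 30, 12), (8, b, 36, 28, m, 30, 12), (8, b, 36, 28, p, 30, 12), (8, b, 36, 28, w, 30, 12), (8, b, 36, 28, y, 30, 12), (8, m, 3, 37, a, 16, 3), (8, m, 3, 37, a, 37, 9), (8, m, 3, 37, b, 16, 3), (8, m, 3, 37, b, 37, 9), (8, m, 3, 37, m, 16, 3), (8, m, 3, 37, m, 37, 9), (8, m, 3, 37, p, 16, 3), (8, m, 3, 37, p, 37, 9), (8, m, 3, 37, w, 16, 3), (8, m, 3, 37, w, 37, 9), (8, m, 3, 37, y, 16, 3), (8, m, 3, 37, y, 37, 9)}.
Keep only column(s) C, A, F, E, D, B: {(a, 13, s, 20, 33, 31), (a, 17, m, 27, 33, 3), (a, 17, m, 27, 33, 9), (a, 3, m, 37, 8, 3), (a, 3, m, 37, 8, 9), (a, 36, b, 28, 8, 12), (b, 3, m, 37, 8, 3), (b, 3, m, 37, 8, 9), (b, 36, b, 28, 8, 12), (m, 3, m, 37, 8, 3), (m, 3, m, 37, 8, 9), (m, 36, b, 28, 8, 12), (p, 13, s, 20, 33, 31), (p, 17, m, 27, 33, 3), (p, 17, m, 27, 33, 9), (p, 3, m, 37, 8, 3), (p, 3, m, 37, 8, 9), (p, 36, b, 28, 8, 12), (w, 3, m, 37, 8, 3), (w, 3, m, 37, 8, 9), (w, 36, b, 28, 8, 12), (y, 3, m, 37, 8, 3), (y, 3, m, 37, 8, 9), (y, 36, b, 28, 8, 12), (z, 13, s, 20, 33, 31), (z, 17, m, 27, 33, 3), (z, 17, m, 27, 33, 9)}
Filtering on C ≠ a leaves {(b, 3, m, 37, 8, 3), (b, 3, m, 37, 8, 9), (b, 36, b, 28, 8, 12), (m, 3, m, 37, 8, 3), (m, 3, m, 37, 8, 9), (m, 36, b, 28, 8, 12), (p, 13, s, 20, 33, 31), (p, 17, m, 27, 33, 3), (p, 17, m, 27, 33, 9), (p, 3, m, 37, 8, 3), (p, 3, m, 37, 8, 9), (p, 36, b, 28, 8, 12), (w, 3, m, 37, 8, 3), (w, 3, m, 37, 8, 9), (w, 36, b, 28, 8, 12), (y, 3, m, 37, 8, 3), (y, 3, m, 37, 8, 9), (y, 36, b, 28, 8, 12), (z, 13, s, 20, 33, 31), (z, 17, m, 27, 33, 3), (z, 17, m, 27, 33, 9)}.
Keep only column(s) F, B, D (15 duplicate(s) eliminated): {(b, 12, 8), (m, 3, 33), (m, 3, 8), (m, 9, 33), (m, 9, 8), (s, 31, 33)}

{(b, 12, 8), (m, 3, 33), (m, 3, 8), (m, 9, 33), (m, 9, 8), (s, 31, 33)}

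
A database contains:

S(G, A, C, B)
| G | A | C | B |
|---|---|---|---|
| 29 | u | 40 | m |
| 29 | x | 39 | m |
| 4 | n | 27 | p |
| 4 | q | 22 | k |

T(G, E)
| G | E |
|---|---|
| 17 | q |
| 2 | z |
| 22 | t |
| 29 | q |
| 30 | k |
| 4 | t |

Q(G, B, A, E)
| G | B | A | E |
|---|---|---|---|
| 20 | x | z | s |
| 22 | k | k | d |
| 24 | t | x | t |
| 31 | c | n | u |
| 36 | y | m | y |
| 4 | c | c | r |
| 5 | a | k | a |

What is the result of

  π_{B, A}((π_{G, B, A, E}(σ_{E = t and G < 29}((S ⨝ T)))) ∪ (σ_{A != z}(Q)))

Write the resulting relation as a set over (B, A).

S ⋈ T (natural join on G): {(29, u, 40, m, q), (29, x, 39, m, q), (4, n, 27, p, t), (4, q, 22, k, t)}
Selection E = t and G < 29: {(4, n, 27, p, t), (4, q, 22, k, t)}
π_{G, B, A, E} gives {(4, k, q, t), (4, p, n, t)}.
Selection A != z: {(22, k, k, d), (24, t, x, t), (31, c, n, u), (36, y, m, y), (4, c, c, r), (5, a, k, a)}
Set union of the two operands is {(22, k, k, d), (24, t, x, t), (31, c, n, u), (36, y, m, y), (4, c, c, r), (4, k, q, t), (4, p, n, t), (5, a, k, a)}.
π_{B, A} gives {(a, k), (c, c), (c, n), (k, k), (k, q), (p, n), (t, x), (y, m)}.

{(a, k), (c, c), (c, n), (k, k), (k, q), (p, n), (t, x), (y, m)}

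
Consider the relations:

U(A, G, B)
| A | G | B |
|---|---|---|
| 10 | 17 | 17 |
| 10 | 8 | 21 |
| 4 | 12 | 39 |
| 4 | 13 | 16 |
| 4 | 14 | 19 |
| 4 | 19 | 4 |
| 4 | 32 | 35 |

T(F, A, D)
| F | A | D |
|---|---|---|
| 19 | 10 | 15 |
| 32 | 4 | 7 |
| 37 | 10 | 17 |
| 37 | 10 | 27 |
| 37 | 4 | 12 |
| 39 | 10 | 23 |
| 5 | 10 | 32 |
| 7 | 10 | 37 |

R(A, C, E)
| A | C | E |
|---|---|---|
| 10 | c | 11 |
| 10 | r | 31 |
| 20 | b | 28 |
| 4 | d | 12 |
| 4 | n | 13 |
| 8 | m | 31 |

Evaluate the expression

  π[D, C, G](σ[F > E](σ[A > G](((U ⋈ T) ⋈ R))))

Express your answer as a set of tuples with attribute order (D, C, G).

{(15, c, 8), (17, c, 8), (17, r, 8), (23, c, 8), (23, r, 8), (27, c, 8), (27, r, 8)}

U ⋈ T (natural join on A): {(10, 17, 17, 19, 15), (10, 17, 17, 37, 17), (10, 17, 17, 37, 27), (10, 17, 17, 39, 23), (10, 17, 17, 5, 32), (10, 17, 17, 7, 37), (10, 8, 21, 19, 15), (10, 8, 21, 37, 17), (10, 8, 21, 37, 27), (10, 8, 21, 39, 23), (10, 8, 21, 5, 32), (10, 8, 21, 7, 37), (4, 12, 39, 32, 7), (4, 12, 39, 37, 12), (4, 13, 16, 32, 7), (4, 13, 16, 37, 12), (4, 14, 19, 32, 7), (4, 14, 19, 37, 12), (4, 19, 4, 32, 7), (4, 19, 4, 37, 12), (4, 32, 35, 32, 7), (4, 32, 35, 37, 12)}
(U ⋈ T) ⋈ R (natural join on A): {(10, 17, 17, 19, 15, c, 11), (10, 17, 17, 19, 15, r, 31), (10, 17, 17, 37, 17, c, 11), (10, 17, 17, 37, 17, r, 31), (10, 17, 17, 37, 27, c, 11), (10, 17, 17, 37, 27, r, 31), (10, 17, 17, 39, 23, c, 11), (10, 17, 17, 39, 23, r, 31), (10, 17, 17, 5, 32, c, 11), (10, 17, 17, 5, 32, r, 31), (10, 17, 17, 7, 37, c, 11), (10, 17, 17, 7, 37, r, 31), (10, 8, 21, 19, 15, c, 11), (10, 8, 21, 19, 15, r, 31), (10, 8, 21, 37, 17, c, 11), (10, 8, 21, 37, 17, r, 31), (10, 8, 21, 37, 27, c, 11), (10, 8, 21, 37, 27, r, 31), (10, 8, 21, 39, 23, c, 11), (10, 8, 21, 39, 23, r, 31), (10, 8, 21, 5, 32, c, 11), (10, 8, 21, 5, 32, r, 31), (10, 8, 21, 7, 37, c, 11), (10, 8, 21, 7, 37, r, 31), (4, 12, 39, 32, 7, d, 12), (4, 12, 39, 32, 7, n, 13), (4, 12, 39, 37, 12, d, 12), (4, 12, 39, 37, 12, n, 13), (4, 13, 16, 32, 7, d, 12), (4, 13, 16, 32, 7, n, 13), (4, 13, 16, 37, 12, d, 12), (4, 13, 16, 37, 12, n, 13), (4, 14, 19, 32, 7, d, 12), (4, 14, 19, 32, 7, n, 13), (4, 14, 19, 37, 12, d, 12), (4, 14, 19, 37, 12, n, 13), (4, 19, 4, 32, 7, d, 12), (4, 19, 4, 32, 7, n, 13), (4, 19, 4, 37, 12, d, 12), (4, 19, 4, 37, 12, n, 13), (4, 32, 35, 32, 7, d, 12), (4, 32, 35, 32, 7, n, 13), (4, 32, 35, 37, 12, d, 12), (4, 32, 35, 37, 12, n, 13)}
Filtering on A > G leaves {(10, 8, 21, 19, 15, c, 11), (10, 8, 21, 19, 15, r, 31), (10, 8, 21, 37, 17, c, 11), (10, 8, 21, 37, 17, r, 31), (10, 8, 21, 37, 27, c, 11), (10, 8, 21, 37, 27, r, 31), (10, 8, 21, 39, 23, c, 11), (10, 8, 21, 39, 23, r, 31), (10, 8, 21, 5, 32, c, 11), (10, 8, 21, 5, 32, r, 31), (10, 8, 21, 7, 37, c, 11), (10, 8, 21, 7, 37, r, 31)}.
Filtering on F > E leaves {(10, 8, 21, 19, 15, c, 11), (10, 8, 21, 37, 17, c, 11), (10, 8, 21, 37, 17, r, 31), (10, 8, 21, 37, 27, c, 11), (10, 8, 21, 37, 27, r, 31), (10, 8, 21, 39, 23, c, 11), (10, 8, 21, 39, 23, r, 31)}.
π[D, C, G]: project onto (D, C, G) → {(15, c, 8), (17, c, 8), (17, r, 8), (23, c, 8), (23, r, 8), (27, c, 8), (27, r, 8)}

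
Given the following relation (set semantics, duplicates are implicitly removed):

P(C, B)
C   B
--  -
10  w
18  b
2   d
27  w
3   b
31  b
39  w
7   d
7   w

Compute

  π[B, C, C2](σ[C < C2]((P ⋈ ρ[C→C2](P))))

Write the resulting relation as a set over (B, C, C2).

ρ[C→C2]: schema becomes (C2, B); tuples unchanged.
Joining P and ρ[C→C2](P) on B yields {(10, w, 10), (10, w, 27), (10, w, 39), (10, w, 7), (18, b, 18), (18, b, 3), (18, b, 31), (2, d, 2), (2, d, 7), (27, w, 10), (27, w, 27), (27, w, 39), (27, w, 7), (3, b, 18), (3, b, 3), (3, b, 31), (31, b, 18), (31, b, 3), (31, b, 31), (39, w, 10), (39, w, 27), (39, w, 39), (39, w, 7), (7, d, 2), (7, d, 7), (7, w, 10), (7, w, 27), (7, w, 39), (7, w, 7)}.
σ[C < C2]: keep tuples satisfying C < C2 → {(10, w, 27), (10, w, 39), (18, b, 31), (2, d, 7), (27, w, 39), (3, b, 18), (3, b, 31), (7, w, 10), (7, w, 27), (7, w, 39)}
Projecting to B, C, C2: {(b, 18, 31), (b, 3, 18), (b, 3, 31), (d, 2, 7), (w, 10, 27), (w, 10, 39), (w, 27, 39), (w, 7, 10), (w, 7, 27), (w, 7, 39)}

{(b, 18, 31), (b, 3, 18), (b, 3, 31), (d, 2, 7), (w, 10, 27), (w, 10, 39), (w, 27, 39), (w, 7, 10), (w, 7, 27), (w, 7, 39)}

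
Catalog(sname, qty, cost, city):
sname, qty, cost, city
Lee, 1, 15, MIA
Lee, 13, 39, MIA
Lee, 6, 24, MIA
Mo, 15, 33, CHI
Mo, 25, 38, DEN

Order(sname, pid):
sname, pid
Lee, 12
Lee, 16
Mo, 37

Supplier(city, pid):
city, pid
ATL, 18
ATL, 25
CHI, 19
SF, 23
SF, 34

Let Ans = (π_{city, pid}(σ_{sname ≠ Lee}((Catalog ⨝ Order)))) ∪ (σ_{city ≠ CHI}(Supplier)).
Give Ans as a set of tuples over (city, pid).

{(ATL, 18), (ATL, 25), (CHI, 37), (DEN, 37), (SF, 23), (SF, 34)}

Catalog ⋈ Order (natural join on sname): {(Lee, 1, 15, MIA, 12), (Lee, 1, 15, MIA, 16), (Lee, 13, 39, MIA, 12), (Lee, 13, 39, MIA, 16), (Lee, 6, 24, MIA, 12), (Lee, 6, 24, MIA, 16), (Mo, 15, 33, CHI, 37), (Mo, 25, 38, DEN, 37)}
Selection sname ≠ Lee: {(Mo, 15, 33, CHI, 37), (Mo, 25, 38, DEN, 37)}
π[city, pid]: project onto (city, pid) → {(CHI, 37), (DEN, 37)}
Selection city ≠ CHI: {(ATL, 18), (ATL, 25), (SF, 23), (SF, 34)}
Taking the union: {(ATL, 18), (ATL, 25), (CHI, 37), (DEN, 37), (SF, 23), (SF, 34)}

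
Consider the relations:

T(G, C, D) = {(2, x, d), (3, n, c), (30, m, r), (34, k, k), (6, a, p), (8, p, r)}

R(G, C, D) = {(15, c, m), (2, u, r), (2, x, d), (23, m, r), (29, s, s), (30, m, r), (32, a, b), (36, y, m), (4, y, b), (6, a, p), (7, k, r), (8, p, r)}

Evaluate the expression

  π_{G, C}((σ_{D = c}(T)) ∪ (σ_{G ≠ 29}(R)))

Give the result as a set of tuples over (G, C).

{(15, c), (2, u), (2, x), (23, m), (3, n), (30, m), (32, a), (36, y), (4, y), (6, a), (7, k), (8, p)}

σ[D = c]: keep tuples satisfying D = c → {(3, n, c)}
σ[G ≠ 29]: keep tuples satisfying G ≠ 29 → {(15, c, m), (2, u, r), (2, x, d), (23, m, r), (30, m, r), (32, a, b), (36, y, m), (4, y, b), (6, a, p), (7, k, r), (8, p, r)}
Set union of the two operands is {(15, c, m), (2, u, r), (2, x, d), (23, m, r), (3, n, c), (30, m, r), (32, a, b), (36, y, m), (4, y, b), (6, a, p), (7, k, r), (8, p, r)}.
π[G, C]: project onto (G, C) → {(15, c), (2, u), (2, x), (23, m), (3, n), (30, m), (32, a), (36, y), (4, y), (6, a), (7, k), (8, p)}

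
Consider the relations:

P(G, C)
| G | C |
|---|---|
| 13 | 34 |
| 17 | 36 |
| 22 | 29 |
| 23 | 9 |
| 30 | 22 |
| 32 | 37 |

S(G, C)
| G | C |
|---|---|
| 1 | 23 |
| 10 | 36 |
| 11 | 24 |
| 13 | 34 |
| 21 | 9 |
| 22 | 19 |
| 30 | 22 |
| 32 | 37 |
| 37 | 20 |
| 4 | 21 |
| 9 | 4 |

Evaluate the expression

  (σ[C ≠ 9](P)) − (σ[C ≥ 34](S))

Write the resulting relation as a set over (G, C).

{(17, 36), (22, 29), (30, 22)}

Apply σ_{C ≠ 9}; surviving tuples: {(13, 34), (17, 36), (22, 29), (30, 22), (32, 37)}
Apply σ_{C ≥ 34}; surviving tuples: {(10, 36), (13, 34), (32, 37)}
Difference: {(13, 34), (17, 36), (22, 29), (30, 22), (32, 37)} with {(10, 36), (13, 34), (32, 37)} → {(17, 36), (22, 29), (30, 22)}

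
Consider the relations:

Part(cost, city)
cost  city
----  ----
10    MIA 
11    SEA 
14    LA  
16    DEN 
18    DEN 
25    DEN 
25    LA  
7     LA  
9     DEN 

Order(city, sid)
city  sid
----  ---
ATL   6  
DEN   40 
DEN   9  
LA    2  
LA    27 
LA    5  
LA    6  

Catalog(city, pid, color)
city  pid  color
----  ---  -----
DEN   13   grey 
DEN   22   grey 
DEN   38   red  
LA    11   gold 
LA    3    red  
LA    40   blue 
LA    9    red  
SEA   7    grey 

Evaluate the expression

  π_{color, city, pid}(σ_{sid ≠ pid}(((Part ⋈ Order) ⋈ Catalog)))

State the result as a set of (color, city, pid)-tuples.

Part ⋈ Order (natural join on city): {(14, LA, 2), (14, LA, 27), (14, LA, 5), (14, LA, 6), (16, DEN, 40), (16, DEN, 9), (18, DEN, 40), (18, DEN, 9), (25, DEN, 40), (25, DEN, 9), (25, LA, 2), (25, LA, 27), (25, LA, 5), (25, LA, 6), (7, LA, 2), (7, LA, 27), (7, LA, 5), (7, LA, 6), (9, DEN, 40), (9, DEN, 9)}
(Part ⋈ Order) ⋈ Catalog (natural join on city): {(14, LA, 2, 11, gold), (14, LA, 2, 3, red), (14, LA, 2, 40, blue), (14, LA, 2, 9, red), (14, LA, 27, 11, gold), (14, LA, 27, 3, red), (14, LA, 27, 40, blue), (14, LA, 27, 9, red), (14, LA, 5, 11, gold), (14, LA, 5, 3, red), (14, LA, 5, 40, blue), (14, LA, 5, 9, red), (14, LA, 6, 11, gold), (14, LA, 6, 3, red), (14, LA, 6, 40, blue), (14, LA, 6, 9, red), (16, DEN, 40, 13, grey), (16, DEN, 40, 22, grey), (16, DEN, 40, 38, red), (16, DEN, 9, 13, grey), (16, DEN, 9, 22, grey), (16, DEN, 9, 38, red), (18, DEN, 40, 13, grey), (18, DEN, 40, 22, grey), (18, DEN, 40, 38, red), (18, DEN, 9, 13, grey), (18, DEN, 9, 22, grey), (18, DEN, 9, 38, red), (25, DEN, 40, 13, grey), (25, DEN, 40, 22, grey), (25, DEN, 40, 38, red), (25, DEN, 9, 13, grey), (25, DEN, 9, 22, grey), (25, DEN, 9, 38, red), (25, LA, 2, 11, gold), (25, LA, 2, 3, red), (25, LA, 2, 40, blue), (25, LA, 2, 9, red), (25, LA, 27, 11, gold), (25, LA, 27, 3, red), (25, LA, 27, 40, blue), (25, LA, 27, 9, red), (25, LA, 5, 11, gold), (25, LA, 5, 3, red), (25, LA, 5, 40, blue), (25, LA, 5, 9, red), (25, LA, 6, 11, gold), (25, LA, 6, 3, red), (25, LA, 6, 40, blue), (25, LA, 6, 9, red), (7, LA, 2, 11, gold), (7, LA, 2, 3, red), (7, LA, 2, 40, blue), (7, LA, 2, 9, red), (7, LA, 27, 11, gold), (7, LA, 27, 3, red), (7, LA, 27, 40, blue), (7, LA, 27, 9, red), (7, LA, 5, 11, gold), (7, LA, 5, 3, red), (7, LA, 5, 40, blue), (7, LA, 5, 9, red), (7, LA, 6, 11, gold), (7, LA, 6, 3, red), (7, LA, 6, 40, blue), (7, LA, 6, 9, red), (9, DEN, 40, 13, grey), (9, DEN, 40, 22, grey), (9, DEN, 40, 38, red), (9, DEN, 9, 13, grey), (9, DEN, 9, 22, grey), (9, DEN, 9, 38, red)}
σ[sid ≠ pid]: keep tuples satisfying sid ≠ pid → {(14, LA, 2, 11, gold), (14, LA, 2, 3, red), (14, LA, 2, 40, blue), (14, LA, 2, 9, red), (14, LA, 27, 11, gold), (14, LA, 27, 3, red), (14, LA, 27, 40, blue), (14, LA, 27, 9, red), (14, LA, 5, 11, gold), (14, LA, 5, 3, red), (14, LA, 5, 40, blue), (14, LA, 5, 9, red), (14, LA, 6, 11, gold), (14, LA, 6, 3, red), (14, LA, 6, 40, blue), (14, LA, 6, 9, red), (16, DEN, 40, 13, grey), (16, DEN, 40, 22, grey), (16, DEN, 40, 38, red), (16, DEN, 9, 13, grey), (16, DEN, 9, 22, grey), (16, DEN, 9, 38, red), (18, DEN, 40, 13, grey), (18, DEN, 40, 22, grey), (18, DEN, 40, 38, red), (18, DEN, 9, 13, grey), (18, DEN, 9, 22, grey), (18, DEN, 9, 38, red), (25, DEN, 40, 13, grey), (25, DEN, 40, 22, grey), (25, DEN, 40, 38, red), (25, DEN, 9, 13, grey), (25, DEN, 9, 22, grey), (25, DEN, 9, 38, red), (25, LA, 2, 11, gold), (25, LA, 2, 3, red), (25, LA, 2, 40, blue), (25, LA, 2, 9, red), (25, LA, 27, 11, gold), (25, LA, 27, 3, red), (25, LA, 27, 40, blue), (25, LA, 27, 9, red), (25, LA, 5, 11, gold), (25, LA, 5, 3, red), (25, LA, 5, 40, blue), (25, LA, 5, 9, red), (25, LA, 6, 11, gold), (25, LA, 6, 3, red), (25, LA, 6, 40, blue), (25, LA, 6, 9, red), (7, LA, 2, 11, gold), (7, LA, 2, 3, red), (7, LA, 2, 40, blue), (7, LA, 2, 9, red), (7, LA, 27, 11, gold), (7, LA, 27, 3, red), (7, LA, 27, 40, blue), (7, LA, 27, 9, red), (7, LA, 5, 11, gold), (7, LA, 5, 3, red), (7, LA, 5, 40, blue), (7, LA, 5, 9, red), (7, LA, 6, 11, gold), (7, LA, 6, 3, red), (7, LA, 6, 40, blue), (7, LA, 6, 9, red), (9, DEN, 40, 13, grey), (9, DEN, 40, 22, grey), (9, DEN, 40, 38, red), (9, DEN, 9, 13, grey), (9, DEN, 9, 22, grey), (9, DEN, 9, 38, red)}
Projecting to color, city, pid (65 duplicate(s) eliminated): {(blue, LA, 40), (gold, LA, 11), (grey, DEN, 13), (grey, DEN, 22), (red, DEN, 38), (red, LA, 3), (red, LA, 9)}

{(blue, LA, 40), (gold, LA, 11), (grey, DEN, 13), (grey, DEN, 22), (red, DEN, 38), (red, LA, 3), (red, LA, 9)}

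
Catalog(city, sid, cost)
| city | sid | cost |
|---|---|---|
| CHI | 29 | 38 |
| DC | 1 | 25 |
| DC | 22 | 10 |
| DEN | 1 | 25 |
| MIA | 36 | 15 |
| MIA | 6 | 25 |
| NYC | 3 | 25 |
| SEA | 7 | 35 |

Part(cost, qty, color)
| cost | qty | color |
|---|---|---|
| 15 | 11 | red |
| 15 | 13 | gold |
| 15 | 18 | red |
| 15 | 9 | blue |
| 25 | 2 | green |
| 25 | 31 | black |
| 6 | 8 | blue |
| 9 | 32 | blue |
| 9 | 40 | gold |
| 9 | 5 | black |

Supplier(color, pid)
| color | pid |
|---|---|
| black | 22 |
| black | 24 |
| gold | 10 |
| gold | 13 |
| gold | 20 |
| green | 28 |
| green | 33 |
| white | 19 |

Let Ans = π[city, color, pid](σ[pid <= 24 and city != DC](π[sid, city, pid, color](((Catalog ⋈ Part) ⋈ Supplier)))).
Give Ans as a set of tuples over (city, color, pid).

{(DEN, black, 22), (DEN, black, 24), (MIA, black, 22), (MIA, black, 24), (MIA, gold, 10), (MIA, gold, 13), (MIA, gold, 20), (NYC, black, 22), (NYC, black, 24)}

Catalog ⋈ Part (natural join on cost): {(DC, 1, 25, 2, green), (DC, 1, 25, 31, black), (DEN, 1, 25, 2, green), (DEN, 1, 25, 31, black), (MIA, 36, 15, 11, red), (MIA, 36, 15, 13, gold), (MIA, 36, 15, 18, red), (MIA, 36, 15, 9, blue), (MIA, 6, 25, 2, green), (MIA, 6, 25, 31, black), (NYC, 3, 25, 2, green), (NYC, 3, 25, 31, black)}
(Catalog ⋈ Part) ⋈ Supplier (natural join on color): {(DC, 1, 25, 2, green, 28), (DC, 1, 25, 2, green, 33), (DC, 1, 25, 31, black, 22), (DC, 1, 25, 31, black, 24), (DEN, 1, 25, 2, green, 28), (DEN, 1, 25, 2, green, 33), (DEN, 1, 25, 31, black, 22), (DEN, 1, 25, 31, black, 24), (MIA, 36, 15, 13, gold, 10), (MIA, 36, 15, 13, gold, 13), (MIA, 36, 15, 13, gold, 20), (MIA, 6, 25, 2, green, 28), (MIA, 6, 25, 2, green, 33), (MIA, 6, 25, 31, black, 22), (MIA, 6, 25, 31, black, 24), (NYC, 3, 25, 2, green, 28), (NYC, 3, 25, 2, green, 33), (NYC, 3, 25, 31, black, 22), (NYC, 3, 25, 31, black, 24)}
π[sid, city, pid, color]: project onto (sid, city, pid, color) → {(1, DC, 22, black), (1, DC, 24, black), (1, DC, 28, green), (1, DC, 33, green), (1, DEN, 22, black), (1, DEN, 24, black), (1, DEN, 28, green), (1, DEN, 33, green), (3, NYC, 22, black), (3, NYC, 24, black), (3, NYC, 28, green), (3, NYC, 33, green), (36, MIA, 10, gold), (36, MIA, 13, gold), (36, MIA, 20, gold), (6, MIA, 22, black), (6, MIA, 24, black), (6, MIA, 28, green), (6, MIA, 33, green)}
Apply σ_{pid <= 24 and city != DC}; surviving tuples: {(1, DEN, 22, black), (1, DEN, 24, black), (3, NYC, 22, black), (3, NYC, 24, black), (36, MIA, 10, gold), (36, MIA, 13, gold), (36, MIA, 20, gold), (6, MIA, 22, black), (6, MIA, 24, black)}
π[city, color, pid]: project onto (city, color, pid) → {(DEN, black, 22), (DEN, black, 24), (MIA, black, 22), (MIA, black, 24), (MIA, gold, 10), (MIA, gold, 13), (MIA, gold, 20), (NYC, black, 22), (NYC, black, 24)}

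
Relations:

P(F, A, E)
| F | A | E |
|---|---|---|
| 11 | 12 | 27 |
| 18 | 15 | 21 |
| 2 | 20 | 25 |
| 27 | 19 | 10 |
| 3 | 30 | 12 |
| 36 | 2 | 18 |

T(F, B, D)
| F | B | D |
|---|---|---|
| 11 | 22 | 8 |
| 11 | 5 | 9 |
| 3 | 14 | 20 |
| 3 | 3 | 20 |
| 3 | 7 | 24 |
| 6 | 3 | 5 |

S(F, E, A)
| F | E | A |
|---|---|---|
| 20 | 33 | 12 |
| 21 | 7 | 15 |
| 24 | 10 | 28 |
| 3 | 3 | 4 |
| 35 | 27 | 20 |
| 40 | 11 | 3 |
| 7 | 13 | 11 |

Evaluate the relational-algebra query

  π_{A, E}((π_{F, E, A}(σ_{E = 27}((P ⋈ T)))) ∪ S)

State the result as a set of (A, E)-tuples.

{(11, 13), (12, 27), (12, 33), (15, 7), (20, 27), (28, 10), (3, 11), (4, 3)}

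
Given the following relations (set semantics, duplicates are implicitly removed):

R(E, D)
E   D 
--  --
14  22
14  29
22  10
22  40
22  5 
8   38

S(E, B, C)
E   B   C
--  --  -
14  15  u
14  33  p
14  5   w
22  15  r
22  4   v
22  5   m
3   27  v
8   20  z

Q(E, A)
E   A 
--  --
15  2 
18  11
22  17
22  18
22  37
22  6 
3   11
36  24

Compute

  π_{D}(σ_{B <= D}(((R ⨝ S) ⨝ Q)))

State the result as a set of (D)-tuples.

{10, 40, 5}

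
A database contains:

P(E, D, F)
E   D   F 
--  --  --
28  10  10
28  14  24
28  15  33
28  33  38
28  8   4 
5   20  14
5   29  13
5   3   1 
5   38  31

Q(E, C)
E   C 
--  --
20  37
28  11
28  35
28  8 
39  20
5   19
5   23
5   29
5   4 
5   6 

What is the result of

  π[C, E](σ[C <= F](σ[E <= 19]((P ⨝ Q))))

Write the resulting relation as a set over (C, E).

P ⋈ Q (natural join on E): {(28, 10, 10, 11), (28, 10, 10, 35), (28, 10, 10, 8), (28, 14, 24, 11), (28, 14, 24, 35), (28, 14, 24, 8), (28, 15, 33, 11), (28, 15, 33, 35), (28, 15, 33, 8), (28, 33, 38, 11), (28, 33, 38, 35), (28, 33, 38, 8), (28, 8, 4, 11), (28, 8, 4, 35), (28, 8, 4, 8), (5, 20, 14, 19), (5, 20, 14, 23), (5, 20, 14, 29), (5, 20, 14, 4), (5, 20, 14, 6), (5, 29, 13, 19), (5, 29, 13, 23), (5, 29, 13, 29), (5, 29, 13, 4), (5, 29, 13, 6), (5, 3, 1, 19), (5, 3, 1, 23), (5, 3, 1, 29), (5, 3, 1, 4), (5, 3, 1, 6), (5, 38, 31, 19), (5, 38, 31, 23), (5, 38, 31, 29), (5, 38, 31, 4), (5, 38, 31, 6)}
σ[E <= 19]: keep tuples satisfying E <= 19 → {(5, 20, 14, 19), (5, 20, 14, 23), (5, 20, 14, 29), (5, 20, 14, 4), (5, 20, 14, 6), (5, 29, 13, 19), (5, 29, 13, 23), (5, 29, 13, 29), (5, 29, 13, 4), (5, 29, 13, 6), (5, 3, 1, 19), (5, 3, 1, 23), (5, 3, 1, 29), (5, 3, 1, 4), (5, 3, 1, 6), (5, 38, 31, 19), (5, 38, 31, 23), (5, 38, 31, 29), (5, 38, 31, 4), (5, 38, 31, 6)}
σ[C <= F]: keep tuples satisfying C <= F → {(5, 20, 14, 4), (5, 20, 14, 6), (5, 29, 13, 4), (5, 29, 13, 6), (5, 38, 31, 19), (5, 38, 31, 23), (5, 38, 31, 29), (5, 38, 31, 4), (5, 38, 31, 6)}
Projecting to C, E (4 duplicate(s) eliminated): {(19, 5), (23, 5), (29, 5), (4, 5), (6, 5)}

{(19, 5), (23, 5), (29, 5), (4, 5), (6, 5)}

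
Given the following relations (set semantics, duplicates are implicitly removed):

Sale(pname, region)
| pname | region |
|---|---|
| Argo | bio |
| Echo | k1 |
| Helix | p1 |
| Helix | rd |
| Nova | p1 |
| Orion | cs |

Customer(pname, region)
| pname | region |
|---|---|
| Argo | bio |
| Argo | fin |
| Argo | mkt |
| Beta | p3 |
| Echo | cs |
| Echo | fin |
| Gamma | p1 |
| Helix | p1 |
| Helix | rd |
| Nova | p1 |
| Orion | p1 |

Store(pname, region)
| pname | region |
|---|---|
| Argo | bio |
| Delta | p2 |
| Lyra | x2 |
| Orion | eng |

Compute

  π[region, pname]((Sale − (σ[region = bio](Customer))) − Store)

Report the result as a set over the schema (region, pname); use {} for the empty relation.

Selection region = bio: {(Argo, bio)}
Difference: {(Argo, bio), (Echo, k1), (Helix, p1), (Helix, rd), (Nova, p1), (Orion, cs)} with {(Argo, bio)} → {(Echo, k1), (Helix, p1), (Helix, rd), (Nova, p1), (Orion, cs)}
Difference: {(Echo, k1), (Helix, p1), (Helix, rd), (Nova, p1), (Orion, cs)} with {(Argo, bio), (Delta, p2), (Lyra, x2), (Orion, eng)} → {(Echo, k1), (Helix, p1), (Helix, rd), (Nova, p1), (Orion, cs)}
Projecting to region, pname: {(cs, Orion), (k1, Echo), (p1, Helix), (p1, Nova), (rd, Helix)}

{(cs, Orion), (k1, Echo), (p1, Helix), (p1, Nova), (rd, Helix)}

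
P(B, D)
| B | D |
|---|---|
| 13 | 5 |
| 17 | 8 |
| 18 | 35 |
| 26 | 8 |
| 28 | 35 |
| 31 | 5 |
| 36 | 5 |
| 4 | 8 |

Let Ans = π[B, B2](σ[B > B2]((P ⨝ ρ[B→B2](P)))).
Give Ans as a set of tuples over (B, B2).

{(17, 4), (26, 17), (26, 4), (28, 18), (31, 13), (36, 13), (36, 31)}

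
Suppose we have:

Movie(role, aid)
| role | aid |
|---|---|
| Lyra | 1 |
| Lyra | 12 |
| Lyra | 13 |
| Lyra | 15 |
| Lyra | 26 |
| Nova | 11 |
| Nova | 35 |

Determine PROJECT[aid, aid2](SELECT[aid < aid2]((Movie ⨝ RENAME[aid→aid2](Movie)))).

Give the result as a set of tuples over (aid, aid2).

{(1, 12), (1, 13), (1, 15), (1, 26), (11, 35), (12, 13), (12, 15), (12, 26), (13, 15), (13, 26), (15, 26)}

ρ[aid→aid2]: schema becomes (role, aid2); tuples unchanged.
Movie ⋈ RENAME[aid→aid2](Movie) (natural join on role): {(Lyra, 1, 1), (Lyra, 1, 12), (Lyra, 1, 13), (Lyra, 1, 15), (Lyra, 1, 26), (Lyra, 12, 1), (Lyra, 12, 12), (Lyra, 12, 13), (Lyra, 12, 15), (Lyra, 12, 26), (Lyra, 13, 1), (Lyra, 13, 12), (Lyra, 13, 13), (Lyra, 13, 15), (Lyra, 13, 26), (Lyra, 15, 1), (Lyra, 15, 12), (Lyra, 15, 13), (Lyra, 15, 15), (Lyra, 15, 26), (Lyra, 26, 1), (Lyra, 26, 12), (Lyra, 26, 13), (Lyra, 26, 15), (Lyra, 26, 26), (Nova, 11, 11), (Nova, 11, 35), (Nova, 35, 11), (Nova, 35, 35)}
Selection aid < aid2: {(Lyra, 1, 12), (Lyra, 1, 13), (Lyra, 1, 15), (Lyra, 1, 26), (Lyra, 12, 13), (Lyra, 12, 15), (Lyra, 12, 26), (Lyra, 13, 15), (Lyra, 13, 26), (Lyra, 15, 26), (Nova, 11, 35)}
Projecting to aid, aid2: {(1, 12), (1, 13), (1, 15), (1, 26), (11, 35), (12, 13), (12, 15), (12, 26), (13, 15), (13, 26), (15, 26)}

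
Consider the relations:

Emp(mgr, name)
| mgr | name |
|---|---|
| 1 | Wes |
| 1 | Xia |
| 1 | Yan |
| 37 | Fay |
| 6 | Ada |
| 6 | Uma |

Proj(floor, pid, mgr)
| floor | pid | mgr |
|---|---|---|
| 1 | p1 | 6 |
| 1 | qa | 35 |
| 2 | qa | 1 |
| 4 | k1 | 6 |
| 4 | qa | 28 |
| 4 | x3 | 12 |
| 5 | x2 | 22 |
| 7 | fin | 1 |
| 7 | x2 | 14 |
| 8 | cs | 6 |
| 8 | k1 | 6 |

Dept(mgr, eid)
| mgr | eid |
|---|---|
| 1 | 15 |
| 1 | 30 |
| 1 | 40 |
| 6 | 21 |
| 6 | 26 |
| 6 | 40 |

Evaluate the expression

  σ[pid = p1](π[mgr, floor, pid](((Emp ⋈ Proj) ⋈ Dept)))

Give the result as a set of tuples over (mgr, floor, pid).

Emp ⋈ Proj (natural join on mgr): {(1, Wes, 2, qa), (1, Wes, 7, fin), (1, Xia, 2, qa), (1, Xia, 7, fin), (1, Yan, 2, qa), (1, Yan, 7, fin), (6, Ada, 1, p1), (6, Ada, 4, k1), (6, Ada, 8, cs), (6, Ada, 8, k1), (6, Uma, 1, p1), (6, Uma, 4, k1), (6, Uma, 8, cs), (6, Uma, 8, k1)}
(Emp ⋈ Proj) ⋈ Dept (natural join on mgr): {(1, Wes, 2, qa, 15), (1, Wes, 2, qa, 30), (1, Wes, 2, qa, 40), (1, Wes, 7, fin, 15), (1, Wes, 7, fin, 30), (1, Wes, 7, fin, 40), (1, Xia, 2, qa, 15), (1, Xia, 2, qa, 30), (1, Xia, 2, qa, 40), (1, Xia, 7, fin, 15), (1, Xia, 7, fin, 30), (1, Xia, 7, fin, 40), (1, Yan, 2, qa, 15), (1, Yan, 2, qa, 30), (1, Yan, 2, qa, 40), (1, Yan, 7, fin, 15), (1, Yan, 7, fin, 30), (1, Yan, 7, fin, 40), (6, Ada, 1, p1, 21), (6, Ada, 1, p1, 26), (6, Ada, 1, p1, 40), (6, Ada, 4, k1, 21), (6, Ada, 4, k1, 26), (6, Ada, 4, k1, 40), (6, Ada, 8, cs, 21), (6, Ada, 8, cs, 26), (6, Ada, 8, cs, 40), (6, Ada, 8, k1, 21), (6, Ada, 8, k1, 26), (6, Ada, 8, k1, 40), (6, Uma, 1, p1, 21), (6, Uma, 1, p1, 26), (6, Uma, 1, p1, 40), (6, Uma, 4, k1, 21), (6, Uma, 4, k1, 26), (6, Uma, 4, k1, 40), (6, Uma, 8, cs, 21), (6, Uma, 8, cs, 26), (6, Uma, 8, cs, 40), (6, Uma, 8, k1, 21), (6, Uma, 8, k1, 26), (6, Uma, 8, k1, 40)}
Projecting to mgr, floor, pid (36 duplicate(s) eliminated): {(1, 2, qa), (1, 7, fin), (6, 1, p1), (6, 4, k1), (6, 8, cs), (6, 8, k1)}
σ[pid = p1]: keep tuples satisfying pid = p1 → {(6, 1, p1)}

{(6, 1, p1)}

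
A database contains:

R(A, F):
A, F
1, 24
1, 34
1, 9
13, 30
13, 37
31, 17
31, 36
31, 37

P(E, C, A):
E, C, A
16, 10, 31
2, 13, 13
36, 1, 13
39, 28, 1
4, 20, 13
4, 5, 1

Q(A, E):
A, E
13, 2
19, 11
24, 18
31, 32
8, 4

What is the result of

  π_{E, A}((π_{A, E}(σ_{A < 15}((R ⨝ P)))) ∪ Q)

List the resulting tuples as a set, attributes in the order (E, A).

Natural join on A: {(1, 24, 39, 28), (1, 24, 4, 5), (1, 34, 39, 28), (1, 34, 4, 5), (1, 9, 39, 28), (1, 9, 4, 5), (13, 30, 2, 13), (13, 30, 36, 1), (13, 30, 4, 20), (13, 37, 2, 13), (13, 37, 36, 1), (13, 37, 4, 20), (31, 17, 16, 10), (31, 36, 16, 10), (31, 37, 16, 10)}
σ[A < 15]: keep tuples satisfying A < 15 → {(1, 24, 39, 28), (1, 24, 4, 5), (1, 34, 39, 28), (1, 34, 4, 5), (1, 9, 39, 28), (1, 9, 4, 5), (13, 30, 2, 13), (13, 30, 36, 1), (13, 30, 4, 20), (13, 37, 2, 13), (13, 37, 36, 1), (13, 37, 4, 20)}
π[A, E]: project onto (A, E) (7 duplicate(s) eliminated) → {(1, 39), (1, 4), (13, 2), (13, 36), (13, 4)}
Set union of the two operands is {(1, 39), (1, 4), (13, 2), (13, 36), (13, 4), (19, 11), (24, 18), (31, 32), (8, 4)}.
π[E, A]: project onto (E, A) → {(11, 19), (18, 24), (2, 13), (32, 31), (36, 13), (39, 1), (4, 1), (4, 13), (4, 8)}

{(11, 19), (18, 24), (2, 13), (32, 31), (36, 13), (39, 1), (4, 1), (4, 13), (4, 8)}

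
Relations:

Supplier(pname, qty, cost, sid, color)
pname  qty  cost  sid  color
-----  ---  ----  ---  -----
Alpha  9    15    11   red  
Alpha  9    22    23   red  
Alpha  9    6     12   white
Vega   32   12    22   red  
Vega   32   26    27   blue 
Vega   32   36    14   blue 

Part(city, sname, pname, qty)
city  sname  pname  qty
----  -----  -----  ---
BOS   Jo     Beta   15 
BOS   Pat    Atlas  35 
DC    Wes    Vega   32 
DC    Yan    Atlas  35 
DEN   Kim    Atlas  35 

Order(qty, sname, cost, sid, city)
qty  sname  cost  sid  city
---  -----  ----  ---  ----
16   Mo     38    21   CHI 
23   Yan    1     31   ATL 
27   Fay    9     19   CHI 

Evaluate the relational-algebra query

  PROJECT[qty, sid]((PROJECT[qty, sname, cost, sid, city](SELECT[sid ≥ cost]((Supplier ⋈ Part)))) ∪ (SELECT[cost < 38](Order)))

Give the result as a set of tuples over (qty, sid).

{(23, 31), (27, 19), (32, 22), (32, 27)}

Joining Supplier and Part on pname, qty yields {(Vega, 32, 12, 22, red, DC, Wes), (Vega, 32, 26, 27, blue, DC, Wes), (Vega, 32, 36, 14, blue, DC, Wes)}.
σ[sid ≥ cost]: keep tuples satisfying sid ≥ cost → {(Vega, 32, 12, 22, red, DC, Wes), (Vega, 32, 26, 27, blue, DC, Wes)}
Keep only column(s) qty, sname, cost, sid, city: {(32, Wes, 12, 22, DC), (32, Wes, 26, 27, DC)}
σ[cost < 38]: keep tuples satisfying cost < 38 → {(23, Yan, 1, 31, ATL), (27, Fay, 9, 19, CHI)}
Taking the union: {(23, Yan, 1, 31, ATL), (27, Fay, 9, 19, CHI), (32, Wes, 12, 22, DC), (32, Wes, 26, 27, DC)}
Keep only column(s) qty, sid: {(23, 31), (27, 19), (32, 22), (32, 27)}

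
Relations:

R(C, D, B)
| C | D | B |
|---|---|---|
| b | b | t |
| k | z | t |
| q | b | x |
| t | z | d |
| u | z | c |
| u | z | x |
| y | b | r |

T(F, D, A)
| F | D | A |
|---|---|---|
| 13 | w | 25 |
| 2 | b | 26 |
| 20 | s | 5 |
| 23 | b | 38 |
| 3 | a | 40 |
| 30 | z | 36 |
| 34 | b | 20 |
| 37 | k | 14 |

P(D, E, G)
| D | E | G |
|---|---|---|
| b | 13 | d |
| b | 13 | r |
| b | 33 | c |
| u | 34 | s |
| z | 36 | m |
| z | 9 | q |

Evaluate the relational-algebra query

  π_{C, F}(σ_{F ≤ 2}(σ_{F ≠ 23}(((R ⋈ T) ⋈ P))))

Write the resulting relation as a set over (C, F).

{(b, 2), (q, 2), (y, 2)}

Joining R and T on D yields {(b, b, t, 2, 26), (b, b, t, 23, 38), (b, b, t, 34, 20), (k, z, t, 30, 36), (q, b, x, 2, 26), (q, b, x, 23, 38), (q, b, x, 34, 20), (t, z, d, 30, 36), (u, z, c, 30, 36), (u, z, x, 30, 36), (y, b, r, 2, 26), (y, b, r, 23, 38), (y, b, r, 34, 20)}.
Joining (R ⋈ T) and P on D yields {(b, b, t, 2, 26, 13, d), (b, b, t, 2, 26, 13, r), (b, b, t, 2, 26, 33, c), (b, b, t, 23, 38, 13, d), (b, b, t, 23, 38, 13, r), (b, b, t, 23, 38, 33, c), (b, b, t, 34, 20, 13, d), (b, b, t, 34, 20, 13, r), (b, b, t, 34, 20, 33, c), (k, z, t, 30, 36, 36, m), (k, z, t, 30, 36, 9, q), (q, b, x, 2, 26, 13, d), (q, b, x, 2, 26, 13, r), (q, b, x, 2, 26, 33, c), (q, b, x, 23, 38, 13, d), (q, b, x, 23, 38, 13, r), (q, b, x, 23, 38, 33, c), (q, b, x, 34, 20, 13, d), (q, b, x, 34, 20, 13, r), (q, b, x, 34, 20, 33, c), (t, z, d, 30, 36, 36, m), (t, z, d, 30, 36, 9, q), (u, z, c, 30, 36, 36, m), (u, z, c, 30, 36, 9, q), (u, z, x, 30, 36, 36, m), (u, z, x, 30, 36, 9, q), (y, b, r, 2, 26, 13, d), (y, b, r, 2, 26, 13, r), (y, b, r, 2, 26, 33, c), (y, b, r, 23, 38, 13, d), (y, b, r, 23, 38, 13, r), (y, b, r, 23, 38, 33, c), (y, b, r, 34, 20, 13, d), (y, b, r, 34, 20, 13, r), (y, b, r, 34, 20, 33, c)}.
Selection F ≠ 23: {(b, b, t, 2, 26, 13, d), (b, b, t, 2, 26, 13, r), (b, b, t, 2, 26, 33, c), (b, b, t, 34, 20, 13, d), (b, b, t, 34, 20, 13, r), (b, b, t, 34, 20, 33, c), (k, z, t, 30, 36, 36, m), (k, z, t, 30, 36, 9, q), (q, b, x, 2, 26, 13, d), (q, b, x, 2, 26, 13, r), (q, b, x, 2, 26, 33, c), (q, b, x, 34, 20, 13, d), (q, b, x, 34, 20, 13, r), (q, b, x, 34, 20, 33, c), (t, z, d, 30, 36, 36, m), (t, z, d, 30, 36, 9, q), (u, z, c, 30, 36, 36, m), (u, z, c, 30, 36, 9, q), (u, z, x, 30, 36, 36, m), (u, z, x, 30, 36, 9, q), (y, b, r, 2, 26, 13, d), (y, b, r, 2, 26, 13, r), (y, b, r, 2, 26, 33, c), (y, b, r, 34, 20, 13, d), (y, b, r, 34, 20, 13, r), (y, b, r, 34, 20, 33, c)}
Selection F ≤ 2: {(b, b, t, 2, 26, 13, d), (b, b, t, 2, 26, 13, r), (b, b, t, 2, 26, 33, c), (q, b, x, 2, 26, 13, d), (q, b, x, 2, 26, 13, r), (q, b, x, 2, 26, 33, c), (y, b, r, 2, 26, 13, d), (y, b, r, 2, 26, 13, r), (y, b, r, 2, 26, 33, c)}
π[C, F]: project onto (C, F) (6 duplicate(s) eliminated) → {(b, 2), (q, 2), (y, 2)}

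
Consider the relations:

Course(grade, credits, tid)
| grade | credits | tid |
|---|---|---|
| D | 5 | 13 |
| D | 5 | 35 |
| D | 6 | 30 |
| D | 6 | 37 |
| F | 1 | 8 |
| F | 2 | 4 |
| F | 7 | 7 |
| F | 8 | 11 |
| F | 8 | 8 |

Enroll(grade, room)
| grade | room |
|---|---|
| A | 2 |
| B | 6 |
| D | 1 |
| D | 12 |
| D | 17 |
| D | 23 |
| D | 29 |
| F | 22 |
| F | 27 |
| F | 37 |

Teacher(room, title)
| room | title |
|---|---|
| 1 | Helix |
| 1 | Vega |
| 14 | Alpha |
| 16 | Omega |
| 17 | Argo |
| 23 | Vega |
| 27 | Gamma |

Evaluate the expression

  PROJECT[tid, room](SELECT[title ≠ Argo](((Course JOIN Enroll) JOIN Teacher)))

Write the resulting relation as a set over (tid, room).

{(11, 27), (13, 1), (13, 23), (30, 1), (30, 23), (35, 1), (35, 23), (37, 1), (37, 23), (4, 27), (7, 27), (8, 27)}

Joining Course and Enroll on grade yields {(D, 5, 13, 1), (D, 5, 13, 12), (D, 5, 13, 17), (D, 5, 13, 23), (D, 5, 13, 29), (D, 5, 35, 1), (D, 5, 35, 12), (D, 5, 35, 17), (D, 5, 35, 23), (D, 5, 35, 29), (D, 6, 30, 1), (D, 6, 30, 12), (D, 6, 30, 17), (D, 6, 30, 23), (D, 6, 30, 29), (D, 6, 37, 1), (D, 6, 37, 12), (D, 6, 37, 17), (D, 6, 37, 23), (D, 6, 37, 29), (F, 1, 8, 22), (F, 1, 8, 27), (F, 1, 8, 37), (F, 2, 4, 22), (F, 2, 4, 27), (F, 2, 4, 37), (F, 7, 7, 22), (F, 7, 7, 27), (F, 7, 7, 37), (F, 8, 11, 22), (F, 8, 11, 27), (F, 8, 11, 37), (F, 8, 8, 22), (F, 8, 8, 27), (F, 8, 8, 37)}.
Joining (Course JOIN Enroll) and Teacher on room yields {(D, 5, 13, 1, Helix), (D, 5, 13, 1, Vega), (D, 5, 13, 17, Argo), (D, 5, 13, 23, Vega), (D, 5, 35, 1, Helix), (D, 5, 35, 1, Vega), (D, 5, 35, 17, Argo), (D, 5, 35, 23, Vega), (D, 6, 30, 1, Helix), (D, 6, 30, 1, Vega), (D, 6, 30, 17, Argo), (D, 6, 30, 23, Vega), (D, 6, 37, 1, Helix), (D, 6, 37, 1, Vega), (D, 6, 37, 17, Argo), (D, 6, 37, 23, Vega), (F, 1, 8, 27, Gamma), (F, 2, 4, 27, Gamma), (F, 7, 7, 27, Gamma), (F, 8, 11, 27, Gamma), (F, 8, 8, 27, Gamma)}.
Selection title ≠ Argo: {(D, 5, 13, 1, Helix), (D, 5, 13, 1, Vega), (D, 5, 13, 23, Vega), (D, 5, 35, 1, Helix), (D, 5, 35, 1, Vega), (D, 5, 35, 23, Vega), (D, 6, 30, 1, Helix), (D, 6, 30, 1, Vega), (D, 6, 30, 23, Vega), (D, 6, 37, 1, Helix), (D, 6, 37, 1, Vega), (D, 6, 37, 23, Vega), (F, 1, 8, 27, Gamma), (F, 2, 4, 27, Gamma), (F, 7, 7, 27, Gamma), (F, 8, 11, 27, Gamma), (F, 8, 8, 27, Gamma)}
Projecting to tid, room (5 duplicate(s) eliminated): {(11, 27), (13, 1), (13, 23), (30, 1), (30, 23), (35, 1), (35, 23), (37, 1), (37, 23), (4, 27), (7, 27), (8, 27)}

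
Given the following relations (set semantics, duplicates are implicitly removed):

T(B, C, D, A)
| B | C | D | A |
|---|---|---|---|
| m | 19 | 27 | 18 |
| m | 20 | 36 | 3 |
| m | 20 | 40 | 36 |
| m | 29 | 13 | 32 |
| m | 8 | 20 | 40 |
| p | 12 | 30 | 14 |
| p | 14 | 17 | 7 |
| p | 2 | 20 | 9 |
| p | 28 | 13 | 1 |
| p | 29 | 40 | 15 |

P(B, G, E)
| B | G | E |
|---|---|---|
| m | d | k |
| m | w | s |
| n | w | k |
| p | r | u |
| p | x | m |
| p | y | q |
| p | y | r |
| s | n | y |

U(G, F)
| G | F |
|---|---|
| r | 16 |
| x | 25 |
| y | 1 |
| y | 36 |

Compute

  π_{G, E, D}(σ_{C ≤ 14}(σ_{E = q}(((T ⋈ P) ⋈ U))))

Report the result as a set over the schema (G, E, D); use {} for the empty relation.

{(y, q, 17), (y, q, 20), (y, q, 30)}

Joining T and P on B yields {(m, 19, 27, 18, d, k), (m, 19, 27, 18, w, s), (m, 20, 36, 3, d, k), (m, 20, 36, 3, w, s), (m, 20, 40, 36, d, k), (m, 20, 40, 36, w, s), (m, 29, 13, 32, d, k), (m, 29, 13, 32, w, s), (m, 8, 20, 40, d, k), (m, 8, 20, 40, w, s), (p, 12, 30, 14, r, u), (p, 12, 30, 14, x, m), (p, 12, 30, 14, y, q), (p, 12, 30, 14, y, r), (p, 14, 17, 7, r, u), (p, 14, 17, 7, x, m), (p, 14, 17, 7, y, q), (p, 14, 17, 7, y, r), (p, 2, 20, 9, r, u), (p, 2, 20, 9, x, m), (p, 2, 20, 9, y, q), (p, 2, 20, 9, y, r), (p, 28, 13, 1, r, u), (p, 28, 13, 1, x, m), (p, 28, 13, 1, y, q), (p, 28, 13, 1, y, r), (p, 29, 40, 15, r, u), (p, 29, 40, 15, x, m), (p, 29, 40, 15, y, q), (p, 29, 40, 15, y, r)}.
Joining (T ⋈ P) and U on G yields {(p, 12, 30, 14, r, u, 16), (p, 12, 30, 14, x, m, 25), (p, 12, 30, 14, y, q, 1), (p, 12, 30, 14, y, q, 36), (p, 12, 30, 14, y, r, 1), (p, 12, 30, 14, y, r, 36), (p, 14, 17, 7, r, u, 16), (p, 14, 17, 7, x, m, 25), (p, 14, 17, 7, y, q, 1), (p, 14, 17, 7, y, q, 36), (p, 14, 17, 7, y, r, 1), (p, 14, 17, 7, y, r, 36), (p, 2, 20, 9, r, u, 16), (p, 2, 20, 9, x, m, 25), (p, 2, 20, 9, y, q, 1), (p, 2, 20, 9, y, q, 36), (p, 2, 20, 9, y, r, 1), (p, 2, 20, 9, y, r, 36), (p, 28, 13, 1, r, u, 16), (p, 28, 13, 1, x, m, 25), (p, 28, 13, 1, y, q, 1), (p, 28, 13, 1, y, q, 36), (p, 28, 13, 1, y, r, 1), (p, 28, 13, 1, y, r, 36), (p, 29, 40, 15, r, u, 16), (p, 29, 40, 15, x, m, 25), (p, 29, 40, 15, y, q, 1), (p, 29, 40, 15, y, q, 36), (p, 29, 40, 15, y, r, 1), (p, 29, 40, 15, y, r, 36)}.
Selection E = q: {(p, 12, 30, 14, y, q, 1), (p, 12, 30, 14, y, q, 36), (p, 14, 17, 7, y, q, 1), (p, 14, 17, 7, y, q, 36), (p, 2, 20, 9, y, q, 1), (p, 2, 20, 9, y, q, 36), (p, 28, 13, 1, y, q, 1), (p, 28, 13, 1, y, q, 36), (p, 29, 40, 15, y, q, 1), (p, 29, 40, 15, y, q, 36)}
Selection C ≤ 14: {(p, 12, 30, 14, y, q, 1), (p, 12, 30, 14, y, q, 36), (p, 14, 17, 7, y, q, 1), (p, 14, 17, 7, y, q, 36), (p, 2, 20, 9, y, q, 1), (p, 2, 20, 9, y, q, 36)}
Keep only column(s) G, E, D (3 duplicate(s) eliminated): {(y, q, 17), (y, q, 20), (y, q, 30)}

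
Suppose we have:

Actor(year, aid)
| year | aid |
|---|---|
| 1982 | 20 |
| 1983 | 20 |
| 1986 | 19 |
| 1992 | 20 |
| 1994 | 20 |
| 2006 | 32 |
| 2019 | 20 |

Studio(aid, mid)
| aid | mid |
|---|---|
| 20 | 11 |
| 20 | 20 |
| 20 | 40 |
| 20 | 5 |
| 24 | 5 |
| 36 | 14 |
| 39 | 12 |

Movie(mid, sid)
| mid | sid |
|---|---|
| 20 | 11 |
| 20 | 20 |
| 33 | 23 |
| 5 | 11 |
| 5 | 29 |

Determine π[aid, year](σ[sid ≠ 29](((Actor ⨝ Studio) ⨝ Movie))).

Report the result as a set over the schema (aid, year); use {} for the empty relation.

{(20, 1982), (20, 1983), (20, 1992), (20, 1994), (20, 2019)}

Natural join on aid: {(1982, 20, 11), (1982, 20, 20), (1982, 20, 40), (1982, 20, 5), (1983, 20, 11), (1983, 20, 20), (1983, 20, 40), (1983, 20, 5), (1992, 20, 11), (1992, 20, 20), (1992, 20, 40), (1992, 20, 5), (1994, 20, 11), (1994, 20, 20), (1994, 20, 40), (1994, 20, 5), (2019, 20, 11), (2019, 20, 20), (2019, 20, 40), (2019, 20, 5)}
Natural join on mid: {(1982, 20, 20, 11), (1982, 20, 20, 20), (1982, 20, 5, 11), (1982, 20, 5, 29), (1983, 20, 20, 11), (1983, 20, 20, 20), (1983, 20, 5, 11), (1983, 20, 5, 29), (1992, 20, 20, 11), (1992, 20, 20, 20), (1992, 20, 5, 11), (1992, 20, 5, 29), (1994, 20, 20, 11), (1994, 20, 20, 20), (1994, 20, 5, 11), (1994, 20, 5, 29), (2019, 20, 20, 11), (2019, 20, 20, 20), (2019, 20, 5, 11), (2019, 20, 5, 29)}
Selection sid ≠ 29: {(1982, 20, 20, 11), (1982, 20, 20, 20), (1982, 20, 5, 11), (1983, 20, 20, 11), (1983, 20, 20, 20), (1983, 20, 5, 11), (1992, 20, 20, 11), (1992, 20, 20, 20), (1992, 20, 5, 11), (1994, 20, 20, 11), (1994, 20, 20, 20), (1994, 20, 5, 11), (2019, 20, 20, 11), (2019, 20, 20, 20), (2019, 20, 5, 11)}
π_{aid, year} gives {(20, 1982), (20, 1983), (20, 1992), (20, 1994), (20, 2019)} (10 duplicate(s) eliminated).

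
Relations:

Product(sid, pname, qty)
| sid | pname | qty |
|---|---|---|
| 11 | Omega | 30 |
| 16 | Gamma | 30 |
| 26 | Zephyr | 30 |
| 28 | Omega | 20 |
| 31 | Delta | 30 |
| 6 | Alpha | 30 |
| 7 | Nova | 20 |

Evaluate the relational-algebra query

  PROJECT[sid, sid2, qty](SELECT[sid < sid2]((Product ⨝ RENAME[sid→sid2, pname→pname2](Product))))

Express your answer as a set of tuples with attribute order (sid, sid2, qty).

{(11, 16, 30), (11, 26, 30), (11, 31, 30), (16, 26, 30), (16, 31, 30), (26, 31, 30), (6, 11, 30), (6, 16, 30), (6, 26, 30), (6, 31, 30), (7, 28, 20)}

ρ[sid→sid2, pname→pname2]: schema becomes (sid2, pname2, qty); tuples unchanged.
Product ⋈ RENAME[sid→sid2, pname→pname2](Product) (natural join on qty): {(11, Omega, 30, 11, Omega), (11, Omega, 30, 16, Gamma), (11, Omega, 30, 26, Zephyr), (11, Omega, 30, 31, Delta), (11, Omega, 30, 6, Alpha), (16, Gamma, 30, 11, Omega), (16, Gamma, 30, 16, Gamma), (16, Gamma, 30, 26, Zephyr), (16, Gamma, 30, 31, Delta), (16, Gamma, 30, 6, Alpha), (26, Zephyr, 30, 11, Omega), (26, Zephyr, 30, 16, Gamma), (26, Zephyr, 30, 26, Zephyr), (26, Zephyr, 30, 31, Delta), (26, Zephyr, 30, 6, Alpha), (28, Omega, 20, 28, Omega), (28, Omega, 20, 7, Nova), (31, Delta, 30, 11, Omega), (31, Delta, 30, 16, Gamma), (31, Delta, 30, 26, Zephyr), (31, Delta, 30, 31, Delta), (31, Delta, 30, 6, Alpha), (6, Alpha, 30, 11, Omega), (6, Alpha, 30, 16, Gamma), (6, Alpha, 30, 26, Zephyr), (6, Alpha, 30, 31, Delta), (6, Alpha, 30, 6, Alpha), (7, Nova, 20, 28, Omega), (7, Nova, 20, 7, Nova)}
Selection sid < sid2: {(11, Omega, 30, 16, Gamma), (11, Omega, 30, 26, Zephyr), (11, Omega, 30, 31, Delta), (16, Gamma, 30, 26, Zephyr), (16, Gamma, 30, 31, Delta), (26, Zephyr, 30, 31, Delta), (6, Alpha, 30, 11, Omega), (6, Alpha, 30, 16, Gamma), (6, Alpha, 30, 26, Zephyr), (6, Alpha, 30, 31, Delta), (7, Nova, 20, 28, Omega)}
Keep only column(s) sid, sid2, qty: {(11, 16, 30), (11, 26, 30), (11, 31, 30), (16, 26, 30), (16, 31, 30), (26, 31, 30), (6, 11, 30), (6, 16, 30), (6, 26, 30), (6, 31, 30), (7, 28, 20)}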